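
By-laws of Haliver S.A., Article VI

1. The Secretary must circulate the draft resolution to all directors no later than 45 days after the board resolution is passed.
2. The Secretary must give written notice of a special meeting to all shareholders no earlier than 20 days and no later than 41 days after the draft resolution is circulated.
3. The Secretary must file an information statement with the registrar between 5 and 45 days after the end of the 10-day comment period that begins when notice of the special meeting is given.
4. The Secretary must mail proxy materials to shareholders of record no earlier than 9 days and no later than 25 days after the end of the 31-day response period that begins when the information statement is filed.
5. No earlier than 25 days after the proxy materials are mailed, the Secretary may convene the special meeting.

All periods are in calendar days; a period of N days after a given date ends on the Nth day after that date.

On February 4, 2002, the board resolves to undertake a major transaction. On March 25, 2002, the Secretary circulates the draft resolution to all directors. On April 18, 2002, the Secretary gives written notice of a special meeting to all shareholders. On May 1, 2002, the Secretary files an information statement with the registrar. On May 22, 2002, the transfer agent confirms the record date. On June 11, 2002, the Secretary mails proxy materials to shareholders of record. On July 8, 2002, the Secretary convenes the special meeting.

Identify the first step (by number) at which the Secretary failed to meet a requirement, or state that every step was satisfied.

Step 1

Step 1: 45 days after February 4, 2002 (when the board resolution is passed) is March 21, 2002; March 25, 2002 misses that deadline by 4 days.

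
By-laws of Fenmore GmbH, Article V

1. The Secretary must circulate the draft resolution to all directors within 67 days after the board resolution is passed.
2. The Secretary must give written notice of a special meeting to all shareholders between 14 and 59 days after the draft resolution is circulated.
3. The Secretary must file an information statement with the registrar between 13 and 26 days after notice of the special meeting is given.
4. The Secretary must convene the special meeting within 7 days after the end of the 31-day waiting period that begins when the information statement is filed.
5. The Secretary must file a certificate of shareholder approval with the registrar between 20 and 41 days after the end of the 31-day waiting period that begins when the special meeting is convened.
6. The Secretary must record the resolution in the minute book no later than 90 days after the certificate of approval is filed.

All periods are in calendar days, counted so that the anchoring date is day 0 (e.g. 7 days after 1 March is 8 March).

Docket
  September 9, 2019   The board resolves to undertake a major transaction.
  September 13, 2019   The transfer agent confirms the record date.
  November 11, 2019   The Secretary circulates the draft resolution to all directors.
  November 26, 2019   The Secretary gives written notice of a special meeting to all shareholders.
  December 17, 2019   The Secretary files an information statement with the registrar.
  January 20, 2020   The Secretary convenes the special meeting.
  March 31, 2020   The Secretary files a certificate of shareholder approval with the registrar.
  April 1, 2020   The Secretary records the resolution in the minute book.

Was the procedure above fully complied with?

Yes

Step 1 — counting 67 days from September 9, 2019 (when the board resolution is passed) gives a deadline of November 15, 2019; November 11, 2019 is within that limit.
Step 2 — 14 and 59 days from November 11, 2019 (when the draft resolution is circulated) are November 25, 2019 and January 9, 2020 respectively; November 26, 2019 falls inside that range.
Step 3 — 13 and 26 days from November 26, 2019 (when notice of the special meeting is given) are December 9, 2019 and December 22, 2019 respectively; done December 17, 2019, which is between those dates.
Step 4 — counting 7 days from January 17, 2020 (end of the 31-day waiting period, which began when the information statement is filed on December 17, 2019) gives a deadline of January 24, 2020; done January 20, 2020 — timely.
Step 5 — 20 and 41 days from February 20, 2020 (end of the 31-day waiting period, which began when the special meeting is convened on January 20, 2020) are March 11, 2020 and April 1, 2020 respectively; done March 31, 2020 — within the window.
Step 6 — counting 90 days from March 31, 2020 (when the certificate of approval is filed) gives a deadline of June 29, 2020; April 1, 2020 is within that limit.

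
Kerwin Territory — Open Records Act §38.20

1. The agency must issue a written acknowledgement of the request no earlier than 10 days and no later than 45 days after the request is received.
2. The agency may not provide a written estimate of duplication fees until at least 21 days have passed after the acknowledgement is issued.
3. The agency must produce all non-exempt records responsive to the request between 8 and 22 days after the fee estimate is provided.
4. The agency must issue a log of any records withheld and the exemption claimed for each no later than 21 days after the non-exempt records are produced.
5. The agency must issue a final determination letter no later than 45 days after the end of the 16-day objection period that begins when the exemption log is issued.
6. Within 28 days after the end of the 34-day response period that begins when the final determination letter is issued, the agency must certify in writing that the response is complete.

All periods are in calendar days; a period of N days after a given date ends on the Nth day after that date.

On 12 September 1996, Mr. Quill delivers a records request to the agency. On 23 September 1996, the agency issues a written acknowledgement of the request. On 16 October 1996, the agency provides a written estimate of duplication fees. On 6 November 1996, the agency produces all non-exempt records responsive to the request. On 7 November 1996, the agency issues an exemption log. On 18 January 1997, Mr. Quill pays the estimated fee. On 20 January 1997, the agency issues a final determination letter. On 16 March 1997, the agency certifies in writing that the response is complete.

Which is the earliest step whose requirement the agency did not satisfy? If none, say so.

Step 1: the window is 10–45 days after 12 September 1996 (when the request is received), so 22 September 1996 through 27 October 1996; done 23 September 1996 — within the window.
Step 2: the earliest permitted date is 21 days after 23 September 1996 (when the acknowledgement is issued), i.e. 14 October 1996; 16 October 1996 is on or after that date.
Step 3: the window is 8–22 days after 16 October 1996 (when the fee estimate is provided), so 24 October 1996 through 7 November 1996; 6 November 1996 falls inside that range.
Step 4: 21 days after 6 November 1996 (when the non-exempt records are produced) is 27 November 1996; 7 November 1996 is within that limit.
Step 5: 45 days after 23 November 1996 (end of the 16-day objection period, which began when the exemption log is issued on 7 November 1996) is 7 January 1997; 20 January 1997 misses that deadline by 13 days.
No need to go further; step 5 was not satisfied.

Step 5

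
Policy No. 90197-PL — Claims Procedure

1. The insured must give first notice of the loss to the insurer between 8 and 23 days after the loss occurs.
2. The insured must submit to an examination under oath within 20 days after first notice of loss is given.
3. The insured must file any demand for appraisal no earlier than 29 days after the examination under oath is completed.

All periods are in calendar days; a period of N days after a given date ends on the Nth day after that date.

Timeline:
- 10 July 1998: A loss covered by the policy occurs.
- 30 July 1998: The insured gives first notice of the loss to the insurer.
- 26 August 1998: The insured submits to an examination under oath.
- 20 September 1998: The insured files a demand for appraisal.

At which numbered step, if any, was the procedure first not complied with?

Step 2

(1) the permitted window runs from 10 July 1998 + 8 = 18 July 1998 to 10 July 1998 + 23 = 2 August 1998; done 30 July 1998 — within the window.
(2) due by 30 July 1998 + 20 days = 19 August 1998; 26 August 1998 misses that deadline by 7 days.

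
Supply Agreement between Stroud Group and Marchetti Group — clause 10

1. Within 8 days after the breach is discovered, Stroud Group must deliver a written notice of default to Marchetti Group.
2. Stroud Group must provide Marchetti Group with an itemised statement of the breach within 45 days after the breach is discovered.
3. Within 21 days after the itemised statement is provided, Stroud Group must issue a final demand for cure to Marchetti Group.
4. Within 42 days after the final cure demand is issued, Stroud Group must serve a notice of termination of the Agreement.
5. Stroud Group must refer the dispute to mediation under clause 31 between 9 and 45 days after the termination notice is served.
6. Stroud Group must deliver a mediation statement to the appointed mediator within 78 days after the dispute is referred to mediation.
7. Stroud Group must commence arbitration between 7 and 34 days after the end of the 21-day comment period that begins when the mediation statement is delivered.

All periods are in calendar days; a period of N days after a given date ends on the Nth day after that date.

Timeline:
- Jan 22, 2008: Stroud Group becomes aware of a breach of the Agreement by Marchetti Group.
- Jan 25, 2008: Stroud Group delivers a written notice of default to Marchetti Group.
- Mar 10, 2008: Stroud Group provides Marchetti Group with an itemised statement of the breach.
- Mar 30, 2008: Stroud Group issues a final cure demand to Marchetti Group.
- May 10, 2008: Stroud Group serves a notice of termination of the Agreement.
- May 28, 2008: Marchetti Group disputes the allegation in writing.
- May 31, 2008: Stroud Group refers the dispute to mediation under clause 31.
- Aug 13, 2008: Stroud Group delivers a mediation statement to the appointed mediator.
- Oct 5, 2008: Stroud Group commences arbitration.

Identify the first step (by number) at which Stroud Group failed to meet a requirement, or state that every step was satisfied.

(1) due by Jan 22, 2008 + 8 days = Jan 30, 2008; Jan 25, 2008 is within that limit.
(2) due by Jan 22, 2008 + 45 days = Mar 7, 2008; Mar 10, 2008 misses that deadline by 3 days.
The procedure was therefore not followed at step 2.

Step 2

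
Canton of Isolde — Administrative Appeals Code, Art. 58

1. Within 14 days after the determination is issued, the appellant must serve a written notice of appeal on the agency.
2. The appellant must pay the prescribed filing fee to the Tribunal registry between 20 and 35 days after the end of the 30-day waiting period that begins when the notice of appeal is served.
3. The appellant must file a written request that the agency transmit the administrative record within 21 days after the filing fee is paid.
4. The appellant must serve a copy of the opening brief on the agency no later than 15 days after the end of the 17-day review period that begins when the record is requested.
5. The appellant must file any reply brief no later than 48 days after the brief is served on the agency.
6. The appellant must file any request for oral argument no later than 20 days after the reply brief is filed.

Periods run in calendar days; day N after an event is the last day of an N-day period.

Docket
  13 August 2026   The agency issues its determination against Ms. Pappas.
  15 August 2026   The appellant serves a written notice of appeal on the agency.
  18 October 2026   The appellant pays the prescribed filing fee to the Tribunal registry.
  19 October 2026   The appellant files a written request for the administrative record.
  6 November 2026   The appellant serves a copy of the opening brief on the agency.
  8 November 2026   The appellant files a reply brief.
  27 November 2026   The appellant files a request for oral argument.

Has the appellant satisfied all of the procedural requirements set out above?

Yes

Step 1: 14 days after 13 August 2026 (when the determination is issued) is 27 August 2026; 15 August 2026 is within that limit.
Step 2: the window is 20–35 days after 14 September 2026 (end of the 30-day waiting period, which began when the notice of appeal is served on 15 August 2026), so 4 October 2026 through 19 October 2026; 18 October 2026 falls inside that range.
Step 3: 21 days after 18 October 2026 (when the filing fee is paid) is 8 November 2026; done 19 October 2026 — timely.
Step 4: 15 days after 5 November 2026 (end of the 17-day review period, which began when the record is requested on 19 October 2026) is 20 November 2026; 6 November 2026 is within that limit.
Step 5: 48 days after 6 November 2026 (when the brief is served on the agency) is 24 December 2026; completed 8 November 2026, before the deadline.
Step 6: 20 days after 8 November 2026 (when the reply brief is filed) is 28 November 2026; 27 November 2026 is within that limit.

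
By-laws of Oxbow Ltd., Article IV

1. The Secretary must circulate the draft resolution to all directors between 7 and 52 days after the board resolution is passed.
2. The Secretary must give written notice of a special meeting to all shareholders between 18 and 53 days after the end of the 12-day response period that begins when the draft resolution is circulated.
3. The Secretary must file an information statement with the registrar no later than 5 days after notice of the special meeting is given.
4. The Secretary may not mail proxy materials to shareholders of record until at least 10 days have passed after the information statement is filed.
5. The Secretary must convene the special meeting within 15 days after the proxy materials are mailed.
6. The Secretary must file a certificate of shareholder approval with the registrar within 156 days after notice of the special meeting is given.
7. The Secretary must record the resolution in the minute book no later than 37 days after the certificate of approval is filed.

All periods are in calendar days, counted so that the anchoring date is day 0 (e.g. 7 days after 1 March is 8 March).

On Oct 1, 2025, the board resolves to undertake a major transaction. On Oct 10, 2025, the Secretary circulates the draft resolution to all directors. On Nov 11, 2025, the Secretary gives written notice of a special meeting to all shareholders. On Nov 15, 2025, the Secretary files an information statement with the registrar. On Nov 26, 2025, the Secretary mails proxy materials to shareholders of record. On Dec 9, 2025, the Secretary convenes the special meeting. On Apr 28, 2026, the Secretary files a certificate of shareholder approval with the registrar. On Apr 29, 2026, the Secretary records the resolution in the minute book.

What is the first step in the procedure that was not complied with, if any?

(1) the permitted window runs from Oct 1, 2025 + 7 = Oct 8, 2025 to Oct 1, 2025 + 52 = Nov 22, 2025; done Oct 10, 2025, which is between those dates.
(2) the permitted window runs from Oct 22, 2025 + 18 = Nov 9, 2025 to Oct 22, 2025 + 53 = Dec 14, 2025; Nov 11, 2025 falls inside that range.
(3) due by Nov 11, 2025 + 5 days = Nov 16, 2025; completed Nov 15, 2025, before the deadline.
(4) permitted from Nov 15, 2025 + 10 days = Nov 25, 2025 onward; done Nov 26, 2025 — permitted.
(5) due by Nov 26, 2025 + 15 days = Dec 11, 2025; completed Dec 9, 2025, before the deadline.
(6) due by Nov 11, 2025 + 156 days = Apr 16, 2026; Apr 28, 2026 misses that deadline by 12 days.
No need to go further; step 6 was not satisfied.

Step 6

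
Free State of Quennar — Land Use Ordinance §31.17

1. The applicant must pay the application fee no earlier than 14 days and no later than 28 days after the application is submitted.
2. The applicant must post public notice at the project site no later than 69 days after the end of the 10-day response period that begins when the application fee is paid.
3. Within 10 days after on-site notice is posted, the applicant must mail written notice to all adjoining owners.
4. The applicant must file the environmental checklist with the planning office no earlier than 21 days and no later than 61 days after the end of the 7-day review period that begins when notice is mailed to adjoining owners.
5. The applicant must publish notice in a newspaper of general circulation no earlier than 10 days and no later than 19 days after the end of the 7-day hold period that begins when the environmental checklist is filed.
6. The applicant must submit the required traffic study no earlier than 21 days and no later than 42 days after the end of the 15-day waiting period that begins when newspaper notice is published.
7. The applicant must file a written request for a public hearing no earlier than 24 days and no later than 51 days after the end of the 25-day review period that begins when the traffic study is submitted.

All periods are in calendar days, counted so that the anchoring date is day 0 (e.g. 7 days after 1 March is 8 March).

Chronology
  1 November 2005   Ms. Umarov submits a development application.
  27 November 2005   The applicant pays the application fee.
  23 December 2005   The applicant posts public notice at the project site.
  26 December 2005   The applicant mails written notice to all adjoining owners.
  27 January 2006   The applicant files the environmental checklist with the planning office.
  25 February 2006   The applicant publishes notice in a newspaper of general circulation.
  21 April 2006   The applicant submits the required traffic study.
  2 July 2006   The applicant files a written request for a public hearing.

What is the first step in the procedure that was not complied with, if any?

Step 1: the window is 14–28 days after 1 November 2005 (when the application is submitted), so 15 November 2005 through 29 November 2005; done 27 November 2005, which is between those dates.
Step 2: 69 days after 7 December 2005 (end of the 10-day response period, which began when the application fee is paid on 27 November 2005) is 14 February 2006; 23 December 2005 is within that limit.
Step 3: 10 days after 23 December 2005 (when on-site notice is posted) is 2 January 2006; done 26 December 2005 — timely.
Step 4: the window is 21–61 days after 2 January 2006 (end of the 7-day review period, which began when notice is mailed to adjoining owners on 26 December 2005), so 23 January 2006 through 4 March 2006; done 27 January 2006, which is between those dates.
Step 5: the window is 10–19 days after 3 February 2006 (end of the 7-day hold period, which began when the environmental checklist is filed on 27 January 2006), so 13 February 2006 through 22 February 2006; done 25 February 2006 — 3 days after the window closed.
No need to go further; step 5 was not satisfied.

Step 5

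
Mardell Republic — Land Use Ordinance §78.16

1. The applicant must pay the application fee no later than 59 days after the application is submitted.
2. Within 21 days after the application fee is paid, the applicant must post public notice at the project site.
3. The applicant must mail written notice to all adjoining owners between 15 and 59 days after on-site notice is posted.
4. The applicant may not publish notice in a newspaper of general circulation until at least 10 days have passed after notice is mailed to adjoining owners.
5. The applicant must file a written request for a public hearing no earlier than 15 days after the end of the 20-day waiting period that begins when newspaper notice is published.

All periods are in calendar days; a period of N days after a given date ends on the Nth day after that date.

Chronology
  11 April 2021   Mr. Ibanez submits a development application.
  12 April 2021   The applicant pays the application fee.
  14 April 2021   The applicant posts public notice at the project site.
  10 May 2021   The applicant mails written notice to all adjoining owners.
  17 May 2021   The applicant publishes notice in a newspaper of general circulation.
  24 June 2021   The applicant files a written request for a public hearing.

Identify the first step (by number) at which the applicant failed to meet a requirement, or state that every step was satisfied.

Step 4

Step 1: 59 days after 11 April 2021 (when the application is submitted) is 9 June 2021; completed 12 April 2021, before the deadline.
Step 2: 21 days after 12 April 2021 (when the application fee is paid) is 3 May 2021; 14 April 2021 is within that limit.
Step 3: the window is 15–59 days after 14 April 2021 (when on-site notice is posted), so 29 April 2021 through 12 June 2021; done 10 May 2021 — within the window.
Step 4: the earliest permitted date is 10 days after 10 May 2021 (when notice is mailed to adjoining owners), i.e. 20 May 2021; 17 May 2021 is 3 days before the earliest permitted date.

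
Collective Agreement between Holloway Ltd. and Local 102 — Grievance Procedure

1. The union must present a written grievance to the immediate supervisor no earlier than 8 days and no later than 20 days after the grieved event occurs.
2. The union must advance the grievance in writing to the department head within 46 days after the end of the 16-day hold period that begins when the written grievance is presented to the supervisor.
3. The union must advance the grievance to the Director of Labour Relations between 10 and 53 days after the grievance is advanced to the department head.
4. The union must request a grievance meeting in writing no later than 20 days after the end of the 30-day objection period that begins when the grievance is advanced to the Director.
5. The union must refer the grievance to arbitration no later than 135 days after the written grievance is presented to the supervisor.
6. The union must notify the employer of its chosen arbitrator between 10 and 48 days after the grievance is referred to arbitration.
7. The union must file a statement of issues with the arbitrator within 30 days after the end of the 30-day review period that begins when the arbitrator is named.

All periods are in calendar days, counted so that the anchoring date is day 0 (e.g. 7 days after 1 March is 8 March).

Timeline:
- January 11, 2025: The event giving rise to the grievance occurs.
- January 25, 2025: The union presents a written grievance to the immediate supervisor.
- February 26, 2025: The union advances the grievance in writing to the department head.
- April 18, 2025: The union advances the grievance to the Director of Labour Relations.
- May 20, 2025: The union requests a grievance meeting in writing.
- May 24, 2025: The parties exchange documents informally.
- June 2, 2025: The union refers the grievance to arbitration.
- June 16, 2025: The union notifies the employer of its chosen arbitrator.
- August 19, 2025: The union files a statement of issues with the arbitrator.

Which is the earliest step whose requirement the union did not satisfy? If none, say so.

Step 1 — 8 and 20 days from January 11, 2025 (when the grieved event occurs) are January 19, 2025 and January 31, 2025 respectively; done January 25, 2025 — within the window.
Step 2 — counting 46 days from February 10, 2025 (end of the 16-day hold period, which began when the written grievance is presented to the supervisor on January 25, 2025) gives a deadline of March 28, 2025; done February 26, 2025 — timely.
Step 3 — 10 and 53 days from February 26, 2025 (when the grievance is advanced to the department head) are March 8, 2025 and April 20, 2025 respectively; done April 18, 2025, which is between those dates.
Step 4 — counting 20 days from May 18, 2025 (end of the 30-day objection period, which began when the grievance is advanced to the Director on April 18, 2025) gives a deadline of June 7, 2025; done May 20, 2025 — timely.
Step 5 — counting 135 days from January 25, 2025 (when the written grievance is presented to the supervisor) gives a deadline of June 9, 2025; done June 2, 2025 — timely.
Step 6 — 10 and 48 days from June 2, 2025 (when the grievance is referred to arbitration) are June 12, 2025 and July 20, 2025 respectively; done June 16, 2025, which is between those dates.
Step 7 — counting 30 days from July 16, 2025 (end of the 30-day review period, which began when the arbitrator is named on June 16, 2025) gives a deadline of August 15, 2025; not done until August 19, 2025, 4 days after the deadline.

Step 7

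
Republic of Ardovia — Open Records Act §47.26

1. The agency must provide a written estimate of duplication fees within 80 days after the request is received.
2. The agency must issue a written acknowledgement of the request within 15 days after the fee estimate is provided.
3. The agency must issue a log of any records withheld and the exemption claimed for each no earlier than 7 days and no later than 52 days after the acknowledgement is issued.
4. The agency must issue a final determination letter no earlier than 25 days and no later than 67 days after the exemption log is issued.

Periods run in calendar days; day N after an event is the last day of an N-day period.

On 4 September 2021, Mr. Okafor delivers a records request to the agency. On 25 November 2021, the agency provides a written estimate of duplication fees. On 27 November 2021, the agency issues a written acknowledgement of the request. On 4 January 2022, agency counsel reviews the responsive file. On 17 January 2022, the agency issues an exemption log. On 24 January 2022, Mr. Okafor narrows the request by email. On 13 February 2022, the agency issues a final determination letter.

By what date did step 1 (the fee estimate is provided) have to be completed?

Step 1 runs from 4 September 2021, when the request is received. 80 days after 4 September 2021 is 23 November 2021.

23 November 2021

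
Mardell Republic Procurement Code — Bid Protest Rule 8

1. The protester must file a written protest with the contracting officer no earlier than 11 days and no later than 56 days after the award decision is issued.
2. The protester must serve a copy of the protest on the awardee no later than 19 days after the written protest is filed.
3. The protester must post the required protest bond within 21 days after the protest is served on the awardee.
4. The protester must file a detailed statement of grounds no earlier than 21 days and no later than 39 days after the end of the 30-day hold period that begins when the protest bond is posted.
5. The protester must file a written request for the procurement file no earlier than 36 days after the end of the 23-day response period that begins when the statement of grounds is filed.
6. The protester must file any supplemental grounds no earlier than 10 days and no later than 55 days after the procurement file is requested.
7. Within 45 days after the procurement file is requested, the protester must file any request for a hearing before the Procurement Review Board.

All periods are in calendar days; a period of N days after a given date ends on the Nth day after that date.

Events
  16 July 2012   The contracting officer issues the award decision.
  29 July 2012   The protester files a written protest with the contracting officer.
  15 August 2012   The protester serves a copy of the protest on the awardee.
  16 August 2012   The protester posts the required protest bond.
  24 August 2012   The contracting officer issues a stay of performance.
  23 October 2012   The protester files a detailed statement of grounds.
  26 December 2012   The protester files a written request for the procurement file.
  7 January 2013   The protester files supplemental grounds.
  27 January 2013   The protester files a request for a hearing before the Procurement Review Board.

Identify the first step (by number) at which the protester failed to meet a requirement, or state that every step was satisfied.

None — every step was satisfied

Step 1 — 11 and 56 days from 16 July 2012 (when the award decision is issued) are 27 July 2012 and 10 September 2012 respectively; 29 July 2012 falls inside that range.
Step 2 — counting 19 days from 29 July 2012 (when the written protest is filed) gives a deadline of 17 August 2012; done 15 August 2012 — timely.
Step 3 — counting 21 days from 15 August 2012 (when the protest is served on the awardee) gives a deadline of 5 September 2012; completed 16 August 2012, before the deadline.
Step 4 — 21 and 39 days from 15 September 2012 (end of the 30-day hold period, which began when the protest bond is posted on 16 August 2012) are 6 October 2012 and 24 October 2012 respectively; done 23 October 2012, which is between those dates.
Step 5 — must wait 36 days from 15 November 2012 (end of the 23-day response period, which began when the statement of grounds is filed on 23 October 2012), so not before 21 December 2012; done 26 December 2012, after the minimum wait.
Step 6 — 10 and 55 days from 26 December 2012 (when the procurement file is requested) are 5 January 2013 and 19 February 2013 respectively; done 7 January 2013, which is between those dates.
Step 7 — counting 45 days from 26 December 2012 (when the procurement file is requested) gives a deadline of 9 February 2013; done 27 January 2013 — timely.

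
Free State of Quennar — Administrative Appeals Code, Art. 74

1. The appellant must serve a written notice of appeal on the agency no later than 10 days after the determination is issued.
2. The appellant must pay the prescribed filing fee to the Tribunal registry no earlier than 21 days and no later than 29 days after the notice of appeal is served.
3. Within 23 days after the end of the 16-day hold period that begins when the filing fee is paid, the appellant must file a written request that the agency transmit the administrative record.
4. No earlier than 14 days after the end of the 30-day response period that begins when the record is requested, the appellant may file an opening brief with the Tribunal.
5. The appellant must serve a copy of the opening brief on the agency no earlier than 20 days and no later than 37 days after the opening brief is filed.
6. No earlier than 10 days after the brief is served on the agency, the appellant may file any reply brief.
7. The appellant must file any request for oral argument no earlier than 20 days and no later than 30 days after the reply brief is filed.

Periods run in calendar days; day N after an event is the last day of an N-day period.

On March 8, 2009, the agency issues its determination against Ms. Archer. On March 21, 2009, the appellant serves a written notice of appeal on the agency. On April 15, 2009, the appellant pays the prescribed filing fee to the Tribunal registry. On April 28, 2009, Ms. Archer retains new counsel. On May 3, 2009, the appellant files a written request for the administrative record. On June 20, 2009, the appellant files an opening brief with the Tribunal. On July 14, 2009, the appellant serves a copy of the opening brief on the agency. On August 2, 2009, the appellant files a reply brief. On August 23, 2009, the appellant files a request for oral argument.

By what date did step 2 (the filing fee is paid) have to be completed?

April 19, 2009

Step 2 runs from March 21, 2009, when the notice of appeal is served. The window is 21–29 days after March 21, 2009; it closes on April 19, 2009.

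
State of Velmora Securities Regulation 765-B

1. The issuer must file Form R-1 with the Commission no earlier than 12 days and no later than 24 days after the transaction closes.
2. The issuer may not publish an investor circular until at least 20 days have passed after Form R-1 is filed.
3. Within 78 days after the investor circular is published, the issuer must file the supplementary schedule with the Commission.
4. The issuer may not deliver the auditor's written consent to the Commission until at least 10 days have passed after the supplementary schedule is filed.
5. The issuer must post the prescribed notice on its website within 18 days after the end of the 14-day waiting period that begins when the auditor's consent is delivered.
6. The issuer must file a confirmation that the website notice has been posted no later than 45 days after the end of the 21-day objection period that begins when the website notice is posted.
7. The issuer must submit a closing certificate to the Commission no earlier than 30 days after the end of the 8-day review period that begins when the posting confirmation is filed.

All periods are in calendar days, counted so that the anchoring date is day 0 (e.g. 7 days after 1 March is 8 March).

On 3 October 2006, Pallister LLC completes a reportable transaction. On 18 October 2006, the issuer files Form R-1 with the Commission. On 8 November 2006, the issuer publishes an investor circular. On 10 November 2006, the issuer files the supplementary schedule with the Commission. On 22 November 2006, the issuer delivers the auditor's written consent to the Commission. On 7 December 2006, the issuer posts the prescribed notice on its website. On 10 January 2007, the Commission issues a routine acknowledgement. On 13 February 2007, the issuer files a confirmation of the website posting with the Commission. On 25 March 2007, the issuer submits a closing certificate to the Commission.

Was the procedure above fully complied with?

(1) the permitted window runs from 3 October 2006 + 12 = 15 October 2006 to 3 October 2006 + 24 = 27 October 2006; done 18 October 2006, which is between those dates.
(2) permitted from 18 October 2006 + 20 days = 7 November 2006 onward; done 8 November 2006, after the minimum wait.
(3) due by 8 November 2006 + 78 days = 25 January 2007; 10 November 2006 is within that limit.
(4) permitted from 10 November 2006 + 10 days = 20 November 2006 onward; done 22 November 2006 — permitted.
(5) due by 6 December 2006 + 18 days = 24 December 2006; done 7 December 2006 — timely.
(6) due by 28 December 2006 + 45 days = 11 February 2007; done 13 February 2007 — 2 days late.

No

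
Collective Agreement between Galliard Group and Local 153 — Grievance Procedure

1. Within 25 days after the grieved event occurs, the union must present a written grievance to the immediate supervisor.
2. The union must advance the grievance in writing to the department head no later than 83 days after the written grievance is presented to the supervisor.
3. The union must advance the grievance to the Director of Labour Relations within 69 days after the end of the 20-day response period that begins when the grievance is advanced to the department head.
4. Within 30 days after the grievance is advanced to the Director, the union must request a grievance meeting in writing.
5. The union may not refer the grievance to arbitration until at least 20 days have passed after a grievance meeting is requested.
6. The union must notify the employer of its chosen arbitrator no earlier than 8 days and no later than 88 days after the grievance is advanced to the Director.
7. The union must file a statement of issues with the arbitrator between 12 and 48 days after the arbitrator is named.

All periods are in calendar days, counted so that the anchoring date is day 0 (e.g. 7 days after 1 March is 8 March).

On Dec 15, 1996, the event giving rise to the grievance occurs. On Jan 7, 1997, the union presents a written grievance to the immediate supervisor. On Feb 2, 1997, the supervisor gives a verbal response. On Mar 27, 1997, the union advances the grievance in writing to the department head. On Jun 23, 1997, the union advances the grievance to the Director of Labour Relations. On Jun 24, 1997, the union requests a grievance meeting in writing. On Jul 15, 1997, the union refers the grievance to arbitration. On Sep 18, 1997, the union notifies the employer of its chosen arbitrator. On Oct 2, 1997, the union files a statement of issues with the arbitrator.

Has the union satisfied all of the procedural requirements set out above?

Step 1 — counting 25 days from Dec 15, 1996 (when the grieved event occurs) gives a deadline of Jan 9, 1997; Jan 7, 1997 is within that limit.
Step 2 — counting 83 days from Jan 7, 1997 (when the written grievance is presented to the supervisor) gives a deadline of Mar 31, 1997; Mar 27, 1997 is within that limit.
Step 3 — counting 69 days from Apr 16, 1997 (end of the 20-day response period, which began when the grievance is advanced to the department head on Mar 27, 1997) gives a deadline of Jun 24, 1997; done Jun 23, 1997 — timely.
Step 4 — counting 30 days from Jun 23, 1997 (when the grievance is advanced to the Director) gives a deadline of Jul 23, 1997; completed Jun 24, 1997, before the deadline.
Step 5 — must wait 20 days from Jun 24, 1997 (when a grievance meeting is requested), so not before Jul 14, 1997; done Jul 15, 1997, after the minimum wait.
Step 6 — 8 and 88 days from Jun 23, 1997 (when the grievance is advanced to the Director) are Jul 1, 1997 and Sep 19, 1997 respectively; done Sep 18, 1997, which is between those dates.
Step 7 — 12 and 48 days from Sep 18, 1997 (when the arbitrator is named) are Sep 30, 1997 and Nov 5, 1997 respectively; done Oct 2, 1997 — within the window.

Yes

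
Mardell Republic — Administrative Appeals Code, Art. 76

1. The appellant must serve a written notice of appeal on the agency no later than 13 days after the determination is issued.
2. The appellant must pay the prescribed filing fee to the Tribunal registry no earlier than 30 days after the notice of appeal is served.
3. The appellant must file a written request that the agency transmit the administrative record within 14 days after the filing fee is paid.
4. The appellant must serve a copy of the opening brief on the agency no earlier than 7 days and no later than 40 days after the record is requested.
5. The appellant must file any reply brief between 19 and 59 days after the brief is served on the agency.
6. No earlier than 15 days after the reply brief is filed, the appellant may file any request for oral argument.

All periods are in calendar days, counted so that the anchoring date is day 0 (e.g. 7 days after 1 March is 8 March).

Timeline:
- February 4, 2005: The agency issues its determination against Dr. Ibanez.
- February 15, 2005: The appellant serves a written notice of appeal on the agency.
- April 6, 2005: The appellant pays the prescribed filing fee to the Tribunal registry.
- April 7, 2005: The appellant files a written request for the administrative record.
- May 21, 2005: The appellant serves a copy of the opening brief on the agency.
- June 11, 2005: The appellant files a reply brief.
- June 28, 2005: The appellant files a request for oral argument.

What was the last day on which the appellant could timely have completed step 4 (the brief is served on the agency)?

May 17, 2005

Step 4 runs from April 7, 2005, when the record is requested. The window is 7–40 days after April 7, 2005; it closes on May 17, 2005.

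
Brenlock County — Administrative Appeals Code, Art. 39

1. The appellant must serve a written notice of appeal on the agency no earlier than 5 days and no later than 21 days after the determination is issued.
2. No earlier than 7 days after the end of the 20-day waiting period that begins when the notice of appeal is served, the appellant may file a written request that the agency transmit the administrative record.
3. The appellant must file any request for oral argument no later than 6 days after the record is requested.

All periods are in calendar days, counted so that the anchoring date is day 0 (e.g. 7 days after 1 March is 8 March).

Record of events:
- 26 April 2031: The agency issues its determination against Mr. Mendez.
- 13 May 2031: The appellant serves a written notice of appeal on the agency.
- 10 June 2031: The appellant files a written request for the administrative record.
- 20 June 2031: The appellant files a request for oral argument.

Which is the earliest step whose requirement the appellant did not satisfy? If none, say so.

Step 3

Step 1: the window is 5–21 days after 26 April 2031 (when the determination is issued), so 1 May 2031 through 17 May 2031; 13 May 2031 falls inside that range.
Step 2: the earliest permitted date is 7 days after 2 June 2031 (end of the 20-day waiting period, which began when the notice of appeal is served on 13 May 2031), i.e. 9 June 2031; 10 June 2031 is on or after that date.
Step 3: 6 days after 10 June 2031 (when the record is requested) is 16 June 2031; done 20 June 2031 — 4 days late.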